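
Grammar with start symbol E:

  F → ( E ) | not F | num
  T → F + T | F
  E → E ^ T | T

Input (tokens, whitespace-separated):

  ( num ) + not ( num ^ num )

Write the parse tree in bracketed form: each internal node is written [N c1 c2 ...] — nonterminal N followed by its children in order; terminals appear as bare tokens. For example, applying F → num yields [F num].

E
T
F + T
( E ) + T
( T ) + T
( F ) + T
( num ) + T
( num ) + F
( num ) + not F
( num ) + not ( E )
( num ) + not ( E ^ T )
( num ) + not ( T ^ T )
( num ) + not ( F ^ T )
( num ) + not ( num ^ T )
( num ) + not ( num ^ F )
( num ) + not ( num ^ num )

[E [T [F ( [E [T [F num]]] )] + [T [F not [F ( [E [E [T [F num]]] ^ [T [F num]]] )]]]]]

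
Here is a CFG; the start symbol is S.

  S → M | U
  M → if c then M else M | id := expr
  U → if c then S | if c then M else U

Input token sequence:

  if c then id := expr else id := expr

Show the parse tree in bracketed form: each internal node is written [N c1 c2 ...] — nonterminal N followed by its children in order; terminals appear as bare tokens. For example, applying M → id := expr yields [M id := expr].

S
M
if c then M else M
if c then id := expr else M
if c then id := expr else id := expr

[S [M if c then [M id := expr] else [M id := expr]]]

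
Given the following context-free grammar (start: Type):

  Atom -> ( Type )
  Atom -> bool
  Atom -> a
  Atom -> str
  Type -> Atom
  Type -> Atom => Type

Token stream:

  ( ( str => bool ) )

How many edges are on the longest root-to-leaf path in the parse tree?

7

[Type [Atom ( [Type [Atom ( [Type [Atom str] => [Type [Atom bool]]] )]] )]]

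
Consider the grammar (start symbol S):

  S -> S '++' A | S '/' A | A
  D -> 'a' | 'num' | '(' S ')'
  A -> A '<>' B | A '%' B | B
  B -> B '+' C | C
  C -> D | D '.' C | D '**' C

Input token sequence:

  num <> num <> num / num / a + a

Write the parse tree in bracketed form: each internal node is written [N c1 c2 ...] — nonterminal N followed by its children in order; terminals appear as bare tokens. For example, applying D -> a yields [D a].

[S [S [S [A [A [A [B [C [D num]]]] <> [B [C [D num]]]] <> [B [C [D num]]]]] / [A [B [C [D num]]]]] / [A [B [B [C [D a]]] + [C [D a]]]]]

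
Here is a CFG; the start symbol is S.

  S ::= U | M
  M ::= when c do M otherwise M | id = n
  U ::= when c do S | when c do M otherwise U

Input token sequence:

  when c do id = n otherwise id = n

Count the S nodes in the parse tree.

1

[S [M when c do [M id = n] otherwise [M id = n]]]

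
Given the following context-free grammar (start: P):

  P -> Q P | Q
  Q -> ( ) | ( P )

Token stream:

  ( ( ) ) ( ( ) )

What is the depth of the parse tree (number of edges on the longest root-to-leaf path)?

5

[P [Q ( [P [Q ( )]] )] [P [Q ( [P [Q ( )]] )]]]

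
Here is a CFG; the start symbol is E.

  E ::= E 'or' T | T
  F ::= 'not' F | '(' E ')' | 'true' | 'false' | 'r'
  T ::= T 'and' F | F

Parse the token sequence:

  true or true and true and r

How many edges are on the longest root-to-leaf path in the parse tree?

[E [E [T [F true]]] or [T [T [T [F true]] and [F true]] and [F r]]]

5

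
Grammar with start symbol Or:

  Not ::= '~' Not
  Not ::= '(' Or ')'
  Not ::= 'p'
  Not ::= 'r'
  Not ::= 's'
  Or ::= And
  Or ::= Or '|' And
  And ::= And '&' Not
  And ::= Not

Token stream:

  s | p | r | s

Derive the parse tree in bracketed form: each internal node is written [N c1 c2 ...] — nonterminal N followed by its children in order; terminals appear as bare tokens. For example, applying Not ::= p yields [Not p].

Or
Or | And
Or | And | And
Or | And | And | And
And | And | And | And
Not | And | And | And
s | And | And | And
s | Not | And | And
s | p | And | And
s | p | Not | And
s | p | r | And
s | p | r | Not
s | p | r | s

[Or [Or [Or [Or [And [Not s]]] | [And [Not p]]] | [And [Not r]]] | [And [Not s]]]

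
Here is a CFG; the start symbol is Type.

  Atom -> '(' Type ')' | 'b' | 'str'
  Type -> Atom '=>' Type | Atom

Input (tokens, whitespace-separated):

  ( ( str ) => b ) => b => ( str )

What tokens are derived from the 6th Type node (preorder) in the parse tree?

( str )

[Type [Atom ( [Type [Atom ( [Type [Atom str]] )] => [Type [Atom b]]] )] => [Type [Atom b] => [Type [Atom ( [Type [Atom str]] )]]]]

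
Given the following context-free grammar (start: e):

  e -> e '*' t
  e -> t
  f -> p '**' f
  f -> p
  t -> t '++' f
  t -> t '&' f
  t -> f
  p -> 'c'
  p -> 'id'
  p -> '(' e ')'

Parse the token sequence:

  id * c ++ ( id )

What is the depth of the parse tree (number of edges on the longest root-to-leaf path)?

[e [e [t [f [p id]]]] * [t [t [f [p c]]] ++ [f [p ( [e [t [f [p id]]]] )]]]]

8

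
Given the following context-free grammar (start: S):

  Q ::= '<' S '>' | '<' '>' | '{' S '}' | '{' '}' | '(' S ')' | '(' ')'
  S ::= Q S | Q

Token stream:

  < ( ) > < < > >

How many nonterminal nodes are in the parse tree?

8

[S [Q < [S [Q ( )]] >] [S [Q < [S [Q < >]] >]]]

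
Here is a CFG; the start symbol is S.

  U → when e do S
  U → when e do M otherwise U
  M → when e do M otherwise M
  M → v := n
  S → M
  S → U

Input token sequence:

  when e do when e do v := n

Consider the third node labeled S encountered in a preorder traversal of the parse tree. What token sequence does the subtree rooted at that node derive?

[S [U when e do [S [U when e do [S [M v := n]]]]]]

v := n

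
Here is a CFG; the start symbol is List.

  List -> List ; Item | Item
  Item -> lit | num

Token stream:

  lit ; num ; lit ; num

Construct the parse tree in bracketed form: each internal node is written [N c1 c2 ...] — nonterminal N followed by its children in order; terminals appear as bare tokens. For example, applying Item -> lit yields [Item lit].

[List [List [List [List [Item lit]] ; [Item num]] ; [Item lit]] ; [Item num]]

List
List ; Item
List ; Item ; Item
List ; Item ; Item ; Item
Item ; Item ; Item ; Item
lit ; Item ; Item ; Item
lit ; num ; Item ; Item
lit ; num ; lit ; Item
lit ; num ; lit ; num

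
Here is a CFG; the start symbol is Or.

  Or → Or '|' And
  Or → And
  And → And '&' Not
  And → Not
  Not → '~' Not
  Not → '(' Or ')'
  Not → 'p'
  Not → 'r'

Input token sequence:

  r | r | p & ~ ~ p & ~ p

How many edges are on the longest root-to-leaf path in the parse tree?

[Or [Or [Or [And [Not r]]] | [And [Not r]]] | [And [And [And [Not p]] & [Not ~ [Not ~ [Not p]]]] & [Not ~ [Not p]]]]

6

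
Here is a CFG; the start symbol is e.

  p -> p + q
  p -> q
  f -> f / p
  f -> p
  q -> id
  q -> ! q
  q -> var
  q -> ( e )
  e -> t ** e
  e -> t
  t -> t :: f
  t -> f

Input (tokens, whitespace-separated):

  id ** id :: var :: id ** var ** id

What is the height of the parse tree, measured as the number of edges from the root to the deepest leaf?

8

[e [t [f [p [q id]]]] ** [e [t [t [t [f [p [q id]]]] :: [f [p [q var]]]] :: [f [p [q id]]]] ** [e [t [f [p [q var]]]] ** [e [t [f [p [q id]]]]]]]]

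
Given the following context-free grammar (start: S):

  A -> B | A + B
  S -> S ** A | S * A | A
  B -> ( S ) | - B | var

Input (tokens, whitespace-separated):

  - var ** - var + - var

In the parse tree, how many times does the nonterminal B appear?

[S [S [A [B - [B var]]]] ** [A [A [B - [B var]]] + [B - [B var]]]]

6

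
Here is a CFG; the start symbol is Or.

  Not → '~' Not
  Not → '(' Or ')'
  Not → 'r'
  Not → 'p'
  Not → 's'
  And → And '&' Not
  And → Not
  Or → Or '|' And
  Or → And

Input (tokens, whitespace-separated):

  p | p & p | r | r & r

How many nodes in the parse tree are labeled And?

6

[Or [Or [Or [Or [And [Not p]]] | [And [And [Not p]] & [Not p]]] | [And [Not r]]] | [And [And [Not r]] & [Not r]]]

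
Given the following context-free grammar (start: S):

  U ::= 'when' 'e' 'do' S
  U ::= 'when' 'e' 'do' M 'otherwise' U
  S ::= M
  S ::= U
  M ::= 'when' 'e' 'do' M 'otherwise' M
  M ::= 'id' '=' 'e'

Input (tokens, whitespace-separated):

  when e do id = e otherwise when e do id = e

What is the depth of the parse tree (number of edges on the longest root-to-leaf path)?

[S [U when e do [M id = e] otherwise [U when e do [S [M id = e]]]]]

5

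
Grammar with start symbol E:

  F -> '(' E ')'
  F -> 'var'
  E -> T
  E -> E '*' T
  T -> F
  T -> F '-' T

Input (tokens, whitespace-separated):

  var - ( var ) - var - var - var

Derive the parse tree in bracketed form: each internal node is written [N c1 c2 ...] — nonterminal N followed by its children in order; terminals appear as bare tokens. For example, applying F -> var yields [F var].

E
T
F - T
var - T
var - F - T
var - ( E ) - T
var - ( T ) - T
var - ( F ) - T
var - ( var ) - T
var - ( var ) - F - T
var - ( var ) - var - T
var - ( var ) - var - F - T
var - ( var ) - var - var - T
var - ( var ) - var - var - F
var - ( var ) - var - var - var

[E [T [F var] - [T [F ( [E [T [F var]]] )] - [T [F var] - [T [F var] - [T [F var]]]]]]]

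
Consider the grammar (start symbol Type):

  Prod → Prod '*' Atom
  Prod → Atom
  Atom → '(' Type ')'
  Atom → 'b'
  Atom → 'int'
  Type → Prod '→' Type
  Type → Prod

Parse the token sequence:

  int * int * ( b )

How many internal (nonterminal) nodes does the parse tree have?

[Type [Prod [Prod [Prod [Atom int]] * [Atom int]] * [Atom ( [Type [Prod [Atom b]]] )]]]

10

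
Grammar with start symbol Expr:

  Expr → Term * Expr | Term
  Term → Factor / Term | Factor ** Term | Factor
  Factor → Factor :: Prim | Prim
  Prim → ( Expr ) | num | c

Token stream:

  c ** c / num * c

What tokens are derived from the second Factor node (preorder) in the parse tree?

c

[Expr [Term [Factor [Prim c]] ** [Term [Factor [Prim c]] / [Term [Factor [Prim num]]]]] * [Expr [Term [Factor [Prim c]]]]]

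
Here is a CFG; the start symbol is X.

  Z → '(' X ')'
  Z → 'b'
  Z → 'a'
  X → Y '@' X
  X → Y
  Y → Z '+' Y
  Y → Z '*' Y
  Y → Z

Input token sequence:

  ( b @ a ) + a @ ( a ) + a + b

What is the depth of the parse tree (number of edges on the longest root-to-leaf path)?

[X [Y [Z ( [X [Y [Z b]] @ [X [Y [Z a]]]] )] + [Y [Z a]]] @ [X [Y [Z ( [X [Y [Z a]]] )] + [Y [Z a] + [Y [Z b]]]]]]

7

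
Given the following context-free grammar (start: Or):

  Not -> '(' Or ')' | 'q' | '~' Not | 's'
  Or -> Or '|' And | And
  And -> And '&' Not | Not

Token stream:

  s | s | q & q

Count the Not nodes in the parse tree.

[Or [Or [Or [And [Not s]]] | [And [Not s]]] | [And [And [Not q]] & [Not q]]]

4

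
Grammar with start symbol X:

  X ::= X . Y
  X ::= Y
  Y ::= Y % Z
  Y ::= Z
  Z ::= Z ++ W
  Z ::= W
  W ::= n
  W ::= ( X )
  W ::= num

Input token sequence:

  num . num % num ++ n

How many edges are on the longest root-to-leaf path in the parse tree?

5

[X [X [Y [Z [W num]]]] . [Y [Y [Z [W num]]] % [Z [Z [W num]] ++ [W n]]]]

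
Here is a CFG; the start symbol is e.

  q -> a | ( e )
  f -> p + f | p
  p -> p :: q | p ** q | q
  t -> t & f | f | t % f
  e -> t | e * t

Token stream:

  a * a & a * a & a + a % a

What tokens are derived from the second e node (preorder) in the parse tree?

[e [e [e [t [f [p [q a]]]]] * [t [t [f [p [q a]]]] & [f [p [q a]]]]] * [t [t [t [f [p [q a]]]] & [f [p [q a]] + [f [p [q a]]]]] % [f [p [q a]]]]]

a * a & a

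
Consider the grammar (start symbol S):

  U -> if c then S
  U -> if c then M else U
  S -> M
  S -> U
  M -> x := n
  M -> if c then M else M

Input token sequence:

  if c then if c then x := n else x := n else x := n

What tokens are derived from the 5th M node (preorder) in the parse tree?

x := n

[S [M if c then [M if c then [M x := n] else [M x := n]] else [M x := n]]]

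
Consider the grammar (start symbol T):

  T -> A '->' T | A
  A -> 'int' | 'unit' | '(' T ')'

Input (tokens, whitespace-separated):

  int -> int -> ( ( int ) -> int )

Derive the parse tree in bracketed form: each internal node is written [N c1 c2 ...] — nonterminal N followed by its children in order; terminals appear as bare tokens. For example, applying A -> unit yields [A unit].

T
A -> T
int -> T
int -> A -> T
int -> int -> T
int -> int -> A
int -> int -> ( T )
int -> int -> ( A -> T )
int -> int -> ( ( T ) -> T )
int -> int -> ( ( A ) -> T )
int -> int -> ( ( int ) -> T )
int -> int -> ( ( int ) -> A )
int -> int -> ( ( int ) -> int )

[T [A int] -> [T [A int] -> [T [A ( [T [A ( [T [A int]] )] -> [T [A int]]] )]]]]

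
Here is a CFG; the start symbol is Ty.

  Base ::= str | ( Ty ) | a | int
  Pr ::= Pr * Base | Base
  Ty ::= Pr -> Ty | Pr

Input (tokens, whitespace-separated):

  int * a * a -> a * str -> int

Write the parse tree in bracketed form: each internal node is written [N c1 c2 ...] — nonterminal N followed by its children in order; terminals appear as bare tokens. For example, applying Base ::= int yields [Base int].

[Ty [Pr [Pr [Pr [Base int]] * [Base a]] * [Base a]] -> [Ty [Pr [Pr [Base a]] * [Base str]] -> [Ty [Pr [Base int]]]]]

Ty
Pr -> Ty
Pr * Base -> Ty
Pr * Base * Base -> Ty
Base * Base * Base -> Ty
int * Base * Base -> Ty
int * a * Base -> Ty
int * a * a -> Ty
int * a * a -> Pr -> Ty
int * a * a -> Pr * Base -> Ty
int * a * a -> Base * Base -> Ty
int * a * a -> a * Base -> Ty
int * a * a -> a * str -> Ty
int * a * a -> a * str -> Pr
int * a * a -> a * str -> Base
int * a * a -> a * str -> int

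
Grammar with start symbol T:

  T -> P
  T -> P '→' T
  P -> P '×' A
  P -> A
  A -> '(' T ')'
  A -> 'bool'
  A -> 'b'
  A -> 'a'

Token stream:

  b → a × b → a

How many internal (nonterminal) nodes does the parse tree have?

11

[T [P [A b]] → [T [P [P [A a]] × [A b]] → [T [P [A a]]]]]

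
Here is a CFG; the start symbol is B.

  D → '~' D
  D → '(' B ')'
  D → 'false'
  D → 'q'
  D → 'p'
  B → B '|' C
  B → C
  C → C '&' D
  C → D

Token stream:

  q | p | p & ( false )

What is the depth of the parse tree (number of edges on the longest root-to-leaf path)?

6

[B [B [B [C [D q]]] | [C [D p]]] | [C [C [D p]] & [D ( [B [C [D false]]] )]]]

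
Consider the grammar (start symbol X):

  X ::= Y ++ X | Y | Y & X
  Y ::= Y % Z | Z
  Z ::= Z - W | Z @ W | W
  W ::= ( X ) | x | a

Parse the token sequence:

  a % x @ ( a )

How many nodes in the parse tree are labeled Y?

[X [Y [Y [Z [W a]]] % [Z [Z [W x]] @ [W ( [X [Y [Z [W a]]]] )]]]]

3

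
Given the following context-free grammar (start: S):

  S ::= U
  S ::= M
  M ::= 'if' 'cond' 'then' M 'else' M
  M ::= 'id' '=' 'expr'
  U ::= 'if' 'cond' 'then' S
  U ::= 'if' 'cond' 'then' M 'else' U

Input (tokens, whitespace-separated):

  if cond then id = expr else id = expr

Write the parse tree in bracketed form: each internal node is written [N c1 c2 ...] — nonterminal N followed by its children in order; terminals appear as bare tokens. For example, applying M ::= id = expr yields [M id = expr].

[S [M if cond then [M id = expr] else [M id = expr]]]

S
M
if cond then M else M
if cond then id = expr else M
if cond then id = expr else id = expr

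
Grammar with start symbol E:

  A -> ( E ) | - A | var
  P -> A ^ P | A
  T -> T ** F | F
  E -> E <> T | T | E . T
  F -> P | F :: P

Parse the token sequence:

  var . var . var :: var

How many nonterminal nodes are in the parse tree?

18

[E [E [E [T [F [P [A var]]]]] . [T [F [P [A var]]]]] . [T [F [F [P [A var]]] :: [P [A var]]]]]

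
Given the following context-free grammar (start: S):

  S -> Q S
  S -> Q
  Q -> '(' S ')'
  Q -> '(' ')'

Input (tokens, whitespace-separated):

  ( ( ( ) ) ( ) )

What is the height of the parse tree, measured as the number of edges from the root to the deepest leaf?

6

[S [Q ( [S [Q ( [S [Q ( )]] )] [S [Q ( )]]] )]]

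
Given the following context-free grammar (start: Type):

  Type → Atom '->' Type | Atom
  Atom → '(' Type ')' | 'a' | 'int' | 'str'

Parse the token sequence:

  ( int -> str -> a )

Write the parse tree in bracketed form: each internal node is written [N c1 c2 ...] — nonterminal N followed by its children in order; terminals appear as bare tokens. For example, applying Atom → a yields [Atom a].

[Type [Atom ( [Type [Atom int] -> [Type [Atom str] -> [Type [Atom a]]]] )]]

Type
Atom
( Type )
( Atom -> Type )
( int -> Type )
( int -> Atom -> Type )
( int -> str -> Type )
( int -> str -> Atom )
( int -> str -> a )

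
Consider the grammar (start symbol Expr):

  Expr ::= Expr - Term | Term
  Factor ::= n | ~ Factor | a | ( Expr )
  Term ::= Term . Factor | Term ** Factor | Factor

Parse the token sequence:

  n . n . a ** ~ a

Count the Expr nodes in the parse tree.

1

[Expr [Term [Term [Term [Term [Factor n]] . [Factor n]] . [Factor a]] ** [Factor ~ [Factor a]]]]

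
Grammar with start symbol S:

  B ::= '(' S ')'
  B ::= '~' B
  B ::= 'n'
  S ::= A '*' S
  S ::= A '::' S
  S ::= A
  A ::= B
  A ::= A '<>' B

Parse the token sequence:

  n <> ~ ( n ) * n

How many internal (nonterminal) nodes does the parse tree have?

12

[S [A [A [B n]] <> [B ~ [B ( [S [A [B n]]] )]]] * [S [A [B n]]]]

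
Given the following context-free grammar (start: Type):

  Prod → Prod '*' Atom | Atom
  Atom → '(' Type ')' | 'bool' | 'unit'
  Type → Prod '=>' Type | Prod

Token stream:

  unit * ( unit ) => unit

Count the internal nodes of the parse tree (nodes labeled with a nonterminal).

[Type [Prod [Prod [Atom unit]] * [Atom ( [Type [Prod [Atom unit]]] )]] => [Type [Prod [Atom unit]]]]

11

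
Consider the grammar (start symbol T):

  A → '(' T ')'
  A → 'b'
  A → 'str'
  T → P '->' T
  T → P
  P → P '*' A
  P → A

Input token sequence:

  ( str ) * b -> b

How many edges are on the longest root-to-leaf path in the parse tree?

7

[T [P [P [A ( [T [P [A str]]] )]] * [A b]] -> [T [P [A b]]]]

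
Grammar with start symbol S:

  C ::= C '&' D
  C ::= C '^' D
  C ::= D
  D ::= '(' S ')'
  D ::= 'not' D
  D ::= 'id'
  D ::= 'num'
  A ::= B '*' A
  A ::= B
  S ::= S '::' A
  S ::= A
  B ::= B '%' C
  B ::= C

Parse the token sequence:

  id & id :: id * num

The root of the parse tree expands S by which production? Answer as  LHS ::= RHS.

[S [S [A [B [C [C [D id]] & [D id]]]]] :: [A [B [C [D id]]] * [A [B [C [D num]]]]]]

S ::= S '::' A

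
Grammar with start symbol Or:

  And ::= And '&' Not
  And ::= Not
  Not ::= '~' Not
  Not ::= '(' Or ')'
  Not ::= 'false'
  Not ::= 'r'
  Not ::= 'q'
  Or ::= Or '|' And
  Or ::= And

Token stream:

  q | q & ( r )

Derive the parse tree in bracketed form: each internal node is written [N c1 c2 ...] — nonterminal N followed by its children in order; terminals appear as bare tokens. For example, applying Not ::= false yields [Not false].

Or
Or | And
And | And
Not | And
q | And
q | And & Not
q | Not & Not
q | q & Not
q | q & ( Or )
q | q & ( And )
q | q & ( Not )
q | q & ( r )

[Or [Or [And [Not q]]] | [And [And [Not q]] & [Not ( [Or [And [Not r]]] )]]]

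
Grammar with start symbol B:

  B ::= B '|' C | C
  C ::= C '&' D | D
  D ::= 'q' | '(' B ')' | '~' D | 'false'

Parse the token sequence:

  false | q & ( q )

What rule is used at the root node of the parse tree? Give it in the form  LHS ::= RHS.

[B [B [C [D false]]] | [C [C [D q]] & [D ( [B [C [D q]]] )]]]

B ::= B '|' C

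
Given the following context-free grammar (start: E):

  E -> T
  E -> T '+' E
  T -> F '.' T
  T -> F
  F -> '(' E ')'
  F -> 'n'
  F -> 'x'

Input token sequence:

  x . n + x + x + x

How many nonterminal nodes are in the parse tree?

[E [T [F x] . [T [F n]]] + [E [T [F x]] + [E [T [F x]] + [E [T [F x]]]]]]

14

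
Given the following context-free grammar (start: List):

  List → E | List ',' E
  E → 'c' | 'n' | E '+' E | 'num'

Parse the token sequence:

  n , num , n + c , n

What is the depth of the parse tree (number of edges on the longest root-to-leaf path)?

5

[List [List [List [List [E n]] , [E num]] , [E [E n] + [E c]]] , [E n]]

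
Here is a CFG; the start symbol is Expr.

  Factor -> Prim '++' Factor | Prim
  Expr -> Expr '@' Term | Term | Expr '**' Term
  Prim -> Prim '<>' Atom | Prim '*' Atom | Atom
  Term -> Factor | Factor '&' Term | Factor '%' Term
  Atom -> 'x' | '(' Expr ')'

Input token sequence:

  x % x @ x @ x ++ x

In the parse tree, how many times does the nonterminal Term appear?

4

[Expr [Expr [Expr [Term [Factor [Prim [Atom x]]] % [Term [Factor [Prim [Atom x]]]]]] @ [Term [Factor [Prim [Atom x]]]]] @ [Term [Factor [Prim [Atom x]] ++ [Factor [Prim [Atom x]]]]]]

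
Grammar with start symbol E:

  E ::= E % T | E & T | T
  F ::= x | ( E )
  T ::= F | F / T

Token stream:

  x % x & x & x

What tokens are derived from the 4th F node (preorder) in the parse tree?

x

[E [E [E [E [T [F x]]] % [T [F x]]] & [T [F x]]] & [T [F x]]]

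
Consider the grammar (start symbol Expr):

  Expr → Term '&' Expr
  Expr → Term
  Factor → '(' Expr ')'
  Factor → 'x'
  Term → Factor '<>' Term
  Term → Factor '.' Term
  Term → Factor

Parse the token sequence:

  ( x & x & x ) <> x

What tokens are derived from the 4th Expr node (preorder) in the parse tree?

x

[Expr [Term [Factor ( [Expr [Term [Factor x]] & [Expr [Term [Factor x]] & [Expr [Term [Factor x]]]]] )] <> [Term [Factor x]]]]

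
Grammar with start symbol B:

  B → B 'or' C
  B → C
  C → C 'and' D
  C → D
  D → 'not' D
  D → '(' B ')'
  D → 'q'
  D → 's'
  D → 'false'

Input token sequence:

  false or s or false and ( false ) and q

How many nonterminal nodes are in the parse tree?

[B [B [B [C [D false]]] or [C [D s]]] or [C [C [C [D false]] and [D ( [B [C [D false]]] )]] and [D q]]]

16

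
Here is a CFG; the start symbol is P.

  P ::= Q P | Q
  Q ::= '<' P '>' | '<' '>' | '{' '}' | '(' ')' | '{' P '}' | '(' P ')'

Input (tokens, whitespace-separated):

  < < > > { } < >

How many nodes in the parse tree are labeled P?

[P [Q < [P [Q < >]] >] [P [Q { }] [P [Q < >]]]]

4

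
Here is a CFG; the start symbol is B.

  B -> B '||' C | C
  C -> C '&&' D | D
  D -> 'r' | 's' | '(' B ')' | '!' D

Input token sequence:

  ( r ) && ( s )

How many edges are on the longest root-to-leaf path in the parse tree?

7

[B [C [C [D ( [B [C [D r]]] )]] && [D ( [B [C [D s]]] )]]]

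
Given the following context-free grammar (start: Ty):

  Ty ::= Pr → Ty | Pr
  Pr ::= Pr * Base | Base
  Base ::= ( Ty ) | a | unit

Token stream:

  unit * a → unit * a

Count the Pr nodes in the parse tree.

[Ty [Pr [Pr [Base unit]] * [Base a]] → [Ty [Pr [Pr [Base unit]] * [Base a]]]]

4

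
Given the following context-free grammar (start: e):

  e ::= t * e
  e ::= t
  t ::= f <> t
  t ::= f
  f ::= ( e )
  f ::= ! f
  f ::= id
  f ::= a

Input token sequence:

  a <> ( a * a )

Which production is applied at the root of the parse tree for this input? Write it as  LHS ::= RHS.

e ::= t

[e [t [f a] <> [t [f ( [e [t [f a]] * [e [t [f a]]]] )]]]]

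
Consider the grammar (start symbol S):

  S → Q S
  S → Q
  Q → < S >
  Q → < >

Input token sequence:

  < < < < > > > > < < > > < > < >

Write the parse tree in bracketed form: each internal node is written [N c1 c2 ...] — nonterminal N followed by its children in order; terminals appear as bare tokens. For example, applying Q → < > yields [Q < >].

S
Q S
< S > S
< Q > S
< < S > > S
< < Q > > S
< < < S > > > S
< < < Q > > > S
< < < < > > > > S
< < < < > > > > Q S
< < < < > > > > < S > S
< < < < > > > > < Q > S
< < < < > > > > < < > > S
< < < < > > > > < < > > Q S
< < < < > > > > < < > > < > S
< < < < > > > > < < > > < > Q
< < < < > > > > < < > > < > < >

[S [Q < [S [Q < [S [Q < [S [Q < >]] >]] >]] >] [S [Q < [S [Q < >]] >] [S [Q < >] [S [Q < >]]]]]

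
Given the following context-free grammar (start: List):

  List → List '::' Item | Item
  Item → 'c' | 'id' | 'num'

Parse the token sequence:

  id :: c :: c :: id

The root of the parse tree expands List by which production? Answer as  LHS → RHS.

List → List '::' Item

[List [List [List [List [Item id]] :: [Item c]] :: [Item c]] :: [Item id]]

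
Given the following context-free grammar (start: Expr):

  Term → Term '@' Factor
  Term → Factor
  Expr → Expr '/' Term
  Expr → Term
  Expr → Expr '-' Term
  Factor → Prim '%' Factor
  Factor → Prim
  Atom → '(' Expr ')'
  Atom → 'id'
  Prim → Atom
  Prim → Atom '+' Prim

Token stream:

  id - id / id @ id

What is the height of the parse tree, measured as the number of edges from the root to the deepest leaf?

[Expr [Expr [Expr [Term [Factor [Prim [Atom id]]]]] - [Term [Factor [Prim [Atom id]]]]] / [Term [Term [Factor [Prim [Atom id]]]] @ [Factor [Prim [Atom id]]]]]

7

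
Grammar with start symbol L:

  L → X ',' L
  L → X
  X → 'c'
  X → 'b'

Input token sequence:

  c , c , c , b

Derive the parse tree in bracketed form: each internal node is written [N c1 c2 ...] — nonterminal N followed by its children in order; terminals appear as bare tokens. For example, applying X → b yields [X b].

[L [X c] , [L [X c] , [L [X c] , [L [X b]]]]]

L
X , L
c , L
c , X , L
c , c , L
c , c , X , L
c , c , c , L
c , c , c , X
c , c , c , b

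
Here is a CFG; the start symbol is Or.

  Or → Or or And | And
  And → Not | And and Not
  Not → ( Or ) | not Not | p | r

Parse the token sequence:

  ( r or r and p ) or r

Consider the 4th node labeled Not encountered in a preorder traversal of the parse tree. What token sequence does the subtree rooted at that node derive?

[Or [Or [And [Not ( [Or [Or [And [Not r]]] or [And [And [Not r]] and [Not p]]] )]]] or [And [Not r]]]

p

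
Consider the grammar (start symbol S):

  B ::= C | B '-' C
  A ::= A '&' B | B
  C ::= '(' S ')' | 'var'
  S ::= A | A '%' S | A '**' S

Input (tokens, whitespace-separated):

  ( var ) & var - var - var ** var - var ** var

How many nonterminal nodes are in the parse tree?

[S [A [A [B [C ( [S [A [B [C var]]]] )]]] & [B [B [B [C var]] - [C var]] - [C var]]] ** [S [A [B [B [C var]] - [C var]]] ** [S [A [B [C var]]]]]]

25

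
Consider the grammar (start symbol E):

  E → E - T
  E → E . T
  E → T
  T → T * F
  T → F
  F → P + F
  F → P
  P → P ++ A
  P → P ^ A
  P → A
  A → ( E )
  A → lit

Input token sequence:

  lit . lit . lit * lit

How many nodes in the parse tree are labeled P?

4

[E [E [E [T [F [P [A lit]]]]] . [T [F [P [A lit]]]]] . [T [T [F [P [A lit]]]] * [F [P [A lit]]]]]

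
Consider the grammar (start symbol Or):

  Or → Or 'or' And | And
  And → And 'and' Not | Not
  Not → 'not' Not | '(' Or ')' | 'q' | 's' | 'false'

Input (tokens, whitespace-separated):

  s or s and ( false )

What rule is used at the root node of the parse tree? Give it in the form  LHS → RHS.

[Or [Or [And [Not s]]] or [And [And [Not s]] and [Not ( [Or [And [Not false]]] )]]]

Or → Or 'or' And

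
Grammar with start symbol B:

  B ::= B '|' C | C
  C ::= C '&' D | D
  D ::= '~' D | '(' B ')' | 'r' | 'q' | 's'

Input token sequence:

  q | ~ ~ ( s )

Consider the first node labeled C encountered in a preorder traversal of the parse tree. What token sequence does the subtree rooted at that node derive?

q

[B [B [C [D q]]] | [C [D ~ [D ~ [D ( [B [C [D s]]] )]]]]]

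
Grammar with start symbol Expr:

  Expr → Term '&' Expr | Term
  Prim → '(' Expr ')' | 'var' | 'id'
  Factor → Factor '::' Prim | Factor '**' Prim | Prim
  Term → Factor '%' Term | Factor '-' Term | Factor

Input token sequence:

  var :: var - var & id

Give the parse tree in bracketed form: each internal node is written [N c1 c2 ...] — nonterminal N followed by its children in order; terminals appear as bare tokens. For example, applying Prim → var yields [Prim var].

Expr
Term & Expr
Factor - Term & Expr
Factor :: Prim - Term & Expr
Prim :: Prim - Term & Expr
var :: Prim - Term & Expr
var :: var - Term & Expr
var :: var - Factor & Expr
var :: var - Prim & Expr
var :: var - var & Expr
var :: var - var & Term
var :: var - var & Factor
var :: var - var & Prim
var :: var - var & id

[Expr [Term [Factor [Factor [Prim var]] :: [Prim var]] - [Term [Factor [Prim var]]]] & [Expr [Term [Factor [Prim id]]]]]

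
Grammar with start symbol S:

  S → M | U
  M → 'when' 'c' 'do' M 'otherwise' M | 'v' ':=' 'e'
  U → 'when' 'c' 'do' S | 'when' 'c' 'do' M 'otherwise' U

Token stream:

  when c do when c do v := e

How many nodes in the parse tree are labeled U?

[S [U when c do [S [U when c do [S [M v := e]]]]]]

2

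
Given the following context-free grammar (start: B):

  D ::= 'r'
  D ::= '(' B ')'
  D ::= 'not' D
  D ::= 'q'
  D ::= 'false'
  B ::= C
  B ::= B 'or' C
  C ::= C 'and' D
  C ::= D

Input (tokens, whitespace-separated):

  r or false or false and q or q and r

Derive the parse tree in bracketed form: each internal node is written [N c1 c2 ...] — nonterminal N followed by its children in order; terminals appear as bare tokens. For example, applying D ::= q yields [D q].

[B [B [B [B [C [D r]]] or [C [D false]]] or [C [C [D false]] and [D q]]] or [C [C [D q]] and [D r]]]

B
B or C
B or C or C
B or C or C or C
C or C or C or C
D or C or C or C
r or C or C or C
r or D or C or C
r or false or C or C
r or false or C and D or C
r or false or D and D or C
r or false or false and D or C
r or false or false and q or C
r or false or false and q or C and D
r or false or false and q or D and D
r or false or false and q or q and D
r or false or false and q or q and r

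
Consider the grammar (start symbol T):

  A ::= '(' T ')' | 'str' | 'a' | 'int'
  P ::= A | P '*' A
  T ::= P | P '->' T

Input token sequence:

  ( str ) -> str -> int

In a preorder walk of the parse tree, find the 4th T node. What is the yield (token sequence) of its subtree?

[T [P [A ( [T [P [A str]]] )]] -> [T [P [A str]] -> [T [P [A int]]]]]

int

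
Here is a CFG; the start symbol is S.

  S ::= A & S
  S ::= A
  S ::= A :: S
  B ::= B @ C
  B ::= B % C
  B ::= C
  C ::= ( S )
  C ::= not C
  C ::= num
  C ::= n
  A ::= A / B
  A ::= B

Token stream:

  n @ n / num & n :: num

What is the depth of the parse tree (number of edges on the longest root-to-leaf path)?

6

[S [A [A [B [B [C n]] @ [C n]]] / [B [C num]]] & [S [A [B [C n]]] :: [S [A [B [C num]]]]]]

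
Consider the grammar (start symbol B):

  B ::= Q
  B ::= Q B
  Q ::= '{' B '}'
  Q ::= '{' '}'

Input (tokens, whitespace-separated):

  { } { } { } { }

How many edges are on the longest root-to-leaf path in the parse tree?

[B [Q { }] [B [Q { }] [B [Q { }] [B [Q { }]]]]]

5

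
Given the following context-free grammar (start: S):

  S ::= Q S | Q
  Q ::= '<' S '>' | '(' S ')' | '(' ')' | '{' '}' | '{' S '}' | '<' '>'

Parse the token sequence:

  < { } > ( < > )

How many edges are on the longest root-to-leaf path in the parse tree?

[S [Q < [S [Q { }]] >] [S [Q ( [S [Q < >]] )]]]

5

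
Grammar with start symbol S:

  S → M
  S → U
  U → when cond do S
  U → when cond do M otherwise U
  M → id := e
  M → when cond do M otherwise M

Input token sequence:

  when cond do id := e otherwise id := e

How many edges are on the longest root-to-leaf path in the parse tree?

[S [M when cond do [M id := e] otherwise [M id := e]]]

3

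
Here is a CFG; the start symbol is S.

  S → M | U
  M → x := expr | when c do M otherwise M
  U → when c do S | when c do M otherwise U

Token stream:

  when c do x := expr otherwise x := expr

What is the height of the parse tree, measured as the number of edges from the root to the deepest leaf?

3

[S [M when c do [M x := expr] otherwise [M x := expr]]]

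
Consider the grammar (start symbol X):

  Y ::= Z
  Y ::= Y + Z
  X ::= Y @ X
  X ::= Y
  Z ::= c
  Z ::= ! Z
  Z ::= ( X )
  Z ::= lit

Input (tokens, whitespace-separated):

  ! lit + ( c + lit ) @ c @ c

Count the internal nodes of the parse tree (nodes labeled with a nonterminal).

17

[X [Y [Y [Z ! [Z lit]]] + [Z ( [X [Y [Y [Z c]] + [Z lit]]] )]] @ [X [Y [Z c]] @ [X [Y [Z c]]]]]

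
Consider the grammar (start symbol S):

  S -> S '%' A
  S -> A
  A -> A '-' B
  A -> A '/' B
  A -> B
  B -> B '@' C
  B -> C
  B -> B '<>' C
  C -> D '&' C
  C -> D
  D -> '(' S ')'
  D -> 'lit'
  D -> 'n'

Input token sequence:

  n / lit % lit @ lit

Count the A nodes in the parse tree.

3

[S [S [A [A [B [C [D n]]]] / [B [C [D lit]]]]] % [A [B [B [C [D lit]]] @ [C [D lit]]]]]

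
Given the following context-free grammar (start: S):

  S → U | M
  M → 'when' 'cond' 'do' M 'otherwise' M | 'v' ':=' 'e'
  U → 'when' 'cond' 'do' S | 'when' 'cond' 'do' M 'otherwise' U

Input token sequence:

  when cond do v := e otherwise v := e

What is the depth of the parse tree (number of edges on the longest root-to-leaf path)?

[S [M when cond do [M v := e] otherwise [M v := e]]]

3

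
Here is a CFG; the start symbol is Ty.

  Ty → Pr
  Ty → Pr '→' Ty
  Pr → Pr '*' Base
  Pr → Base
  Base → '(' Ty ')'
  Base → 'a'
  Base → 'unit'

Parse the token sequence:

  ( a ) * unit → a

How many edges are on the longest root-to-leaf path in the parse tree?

[Ty [Pr [Pr [Base ( [Ty [Pr [Base a]]] )]] * [Base unit]] → [Ty [Pr [Base a]]]]

7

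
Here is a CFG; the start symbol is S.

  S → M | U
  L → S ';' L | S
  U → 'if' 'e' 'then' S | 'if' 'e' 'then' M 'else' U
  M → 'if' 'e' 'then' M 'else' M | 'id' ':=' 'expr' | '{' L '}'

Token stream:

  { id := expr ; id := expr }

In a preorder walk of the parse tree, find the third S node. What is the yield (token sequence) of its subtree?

[S [M { [L [S [M id := expr]] ; [L [S [M id := expr]]]] }]]

id := expr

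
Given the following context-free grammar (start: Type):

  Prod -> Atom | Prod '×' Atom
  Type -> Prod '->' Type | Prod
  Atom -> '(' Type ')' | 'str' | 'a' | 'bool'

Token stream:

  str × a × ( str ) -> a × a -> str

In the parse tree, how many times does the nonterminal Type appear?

4

[Type [Prod [Prod [Prod [Atom str]] × [Atom a]] × [Atom ( [Type [Prod [Atom str]]] )]] -> [Type [Prod [Prod [Atom a]] × [Atom a]] -> [Type [Prod [Atom str]]]]]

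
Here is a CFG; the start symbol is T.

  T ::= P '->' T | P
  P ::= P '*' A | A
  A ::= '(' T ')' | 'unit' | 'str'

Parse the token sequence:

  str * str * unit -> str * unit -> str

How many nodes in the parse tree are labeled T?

3

[T [P [P [P [A str]] * [A str]] * [A unit]] -> [T [P [P [A str]] * [A unit]] -> [T [P [A str]]]]]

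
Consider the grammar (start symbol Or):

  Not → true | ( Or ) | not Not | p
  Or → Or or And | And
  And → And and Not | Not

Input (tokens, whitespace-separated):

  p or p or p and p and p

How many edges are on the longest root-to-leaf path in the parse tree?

5

[Or [Or [Or [And [Not p]]] or [And [Not p]]] or [And [And [And [Not p]] and [Not p]] and [Not p]]]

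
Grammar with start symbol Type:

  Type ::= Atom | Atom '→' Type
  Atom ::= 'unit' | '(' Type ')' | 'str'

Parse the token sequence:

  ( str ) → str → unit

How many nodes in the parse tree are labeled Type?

4

[Type [Atom ( [Type [Atom str]] )] → [Type [Atom str] → [Type [Atom unit]]]]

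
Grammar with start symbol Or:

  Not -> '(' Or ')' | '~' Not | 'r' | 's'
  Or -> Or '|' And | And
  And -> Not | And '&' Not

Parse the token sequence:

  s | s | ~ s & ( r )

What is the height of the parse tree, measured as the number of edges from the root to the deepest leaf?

6

[Or [Or [Or [And [Not s]]] | [And [Not s]]] | [And [And [Not ~ [Not s]]] & [Not ( [Or [And [Not r]]] )]]]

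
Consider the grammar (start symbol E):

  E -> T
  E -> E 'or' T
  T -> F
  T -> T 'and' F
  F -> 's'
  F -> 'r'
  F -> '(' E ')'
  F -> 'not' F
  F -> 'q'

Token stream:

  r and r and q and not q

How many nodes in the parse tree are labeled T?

4

[E [T [T [T [T [F r]] and [F r]] and [F q]] and [F not [F q]]]]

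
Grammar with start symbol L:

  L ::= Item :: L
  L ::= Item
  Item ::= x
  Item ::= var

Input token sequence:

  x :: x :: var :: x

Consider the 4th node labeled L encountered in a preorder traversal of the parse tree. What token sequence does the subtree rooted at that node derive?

x

[L [Item x] :: [L [Item x] :: [L [Item var] :: [L [Item x]]]]]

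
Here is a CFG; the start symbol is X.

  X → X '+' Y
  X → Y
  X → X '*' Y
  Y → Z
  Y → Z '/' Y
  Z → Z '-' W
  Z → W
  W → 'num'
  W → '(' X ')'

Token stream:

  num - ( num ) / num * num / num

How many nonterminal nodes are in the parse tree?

[X [X [Y [Z [Z [W num]] - [W ( [X [Y [Z [W num]]]] )]] / [Y [Z [W num]]]]] * [Y [Z [W num]] / [Y [Z [W num]]]]]

20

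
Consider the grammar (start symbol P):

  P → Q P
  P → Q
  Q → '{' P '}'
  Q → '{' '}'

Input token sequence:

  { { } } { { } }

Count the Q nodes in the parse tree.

[P [Q { [P [Q { }]] }] [P [Q { [P [Q { }]] }]]]

4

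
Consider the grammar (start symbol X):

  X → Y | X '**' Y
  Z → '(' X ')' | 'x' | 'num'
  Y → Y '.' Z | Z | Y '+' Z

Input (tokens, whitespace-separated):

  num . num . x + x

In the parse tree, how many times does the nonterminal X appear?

[X [Y [Y [Y [Y [Z num]] . [Z num]] . [Z x]] + [Z x]]]

1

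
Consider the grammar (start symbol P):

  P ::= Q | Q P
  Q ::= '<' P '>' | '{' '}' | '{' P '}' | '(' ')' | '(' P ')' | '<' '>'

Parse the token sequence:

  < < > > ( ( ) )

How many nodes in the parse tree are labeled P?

4

[P [Q < [P [Q < >]] >] [P [Q ( [P [Q ( )]] )]]]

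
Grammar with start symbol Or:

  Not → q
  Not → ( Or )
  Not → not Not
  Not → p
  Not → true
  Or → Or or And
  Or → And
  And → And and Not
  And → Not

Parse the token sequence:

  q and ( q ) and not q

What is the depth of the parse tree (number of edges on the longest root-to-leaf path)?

[Or [And [And [And [Not q]] and [Not ( [Or [And [Not q]]] )]] and [Not not [Not q]]]]

7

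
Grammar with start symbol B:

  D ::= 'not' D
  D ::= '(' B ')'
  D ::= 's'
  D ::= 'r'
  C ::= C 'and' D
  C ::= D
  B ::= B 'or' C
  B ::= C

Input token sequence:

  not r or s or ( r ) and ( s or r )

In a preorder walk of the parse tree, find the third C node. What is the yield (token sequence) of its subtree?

[B [B [B [C [D not [D r]]]] or [C [D s]]] or [C [C [D ( [B [C [D r]]] )]] and [D ( [B [B [C [D s]]] or [C [D r]]] )]]]

( r ) and ( s or r )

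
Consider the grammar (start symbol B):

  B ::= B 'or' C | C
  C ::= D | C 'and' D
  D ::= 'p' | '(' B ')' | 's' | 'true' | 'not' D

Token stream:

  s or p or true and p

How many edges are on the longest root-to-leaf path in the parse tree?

[B [B [B [C [D s]]] or [C [D p]]] or [C [C [D true]] and [D p]]]

5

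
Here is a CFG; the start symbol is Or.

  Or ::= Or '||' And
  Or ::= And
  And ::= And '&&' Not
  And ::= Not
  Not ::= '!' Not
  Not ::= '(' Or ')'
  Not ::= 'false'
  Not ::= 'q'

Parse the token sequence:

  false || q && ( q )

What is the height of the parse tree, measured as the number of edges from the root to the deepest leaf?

[Or [Or [And [Not false]]] || [And [And [Not q]] && [Not ( [Or [And [Not q]]] )]]]

6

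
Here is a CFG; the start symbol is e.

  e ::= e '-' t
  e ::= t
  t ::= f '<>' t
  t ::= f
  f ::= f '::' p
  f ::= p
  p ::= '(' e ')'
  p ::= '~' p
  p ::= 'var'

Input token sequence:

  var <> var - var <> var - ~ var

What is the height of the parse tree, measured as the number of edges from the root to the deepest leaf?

[e [e [e [t [f [p var]] <> [t [f [p var]]]]] - [t [f [p var]] <> [t [f [p var]]]]] - [t [f [p ~ [p var]]]]]

7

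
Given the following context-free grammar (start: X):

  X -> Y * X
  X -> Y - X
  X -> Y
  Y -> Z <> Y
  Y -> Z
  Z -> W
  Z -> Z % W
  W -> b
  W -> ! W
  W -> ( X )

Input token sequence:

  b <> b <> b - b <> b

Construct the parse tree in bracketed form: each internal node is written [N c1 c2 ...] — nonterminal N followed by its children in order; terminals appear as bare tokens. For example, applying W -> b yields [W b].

X
Y - X
Z <> Y - X
W <> Y - X
b <> Y - X
b <> Z <> Y - X
b <> W <> Y - X
b <> b <> Y - X
b <> b <> Z - X
b <> b <> W - X
b <> b <> b - X
b <> b <> b - Y
b <> b <> b - Z <> Y
b <> b <> b - W <> Y
b <> b <> b - b <> Y
b <> b <> b - b <> Z
b <> b <> b - b <> W
b <> b <> b - b <> b

[X [Y [Z [W b]] <> [Y [Z [W b]] <> [Y [Z [W b]]]]] - [X [Y [Z [W b]] <> [Y [Z [W b]]]]]]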